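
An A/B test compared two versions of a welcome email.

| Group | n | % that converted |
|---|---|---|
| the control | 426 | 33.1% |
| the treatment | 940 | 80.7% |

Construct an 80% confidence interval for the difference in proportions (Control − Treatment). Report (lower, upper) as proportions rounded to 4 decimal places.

(-0.5096, -0.4424)

SE₁ = √(p̂₁(1−p̂₁)/n₁) = √(0.3310·0.6690/426) = 0.02280; SE₂ = √(0.8070·0.1930/940) = 0.01287.
Independent samples: SE of the difference = √(SE₁² + SE₂²) = √(0.00051984 + 0.0001656369) = 0.02618.
z* for 80% confidence is 1.282, so the margin of error is 1.282 × 0.02618 = 0.03356.
Point estimate p̂₁ − p̂₂ = 0.3310 − 0.8070 = -0.4760.
-0.4760 ± 0.03356 → (-0.5096, -0.4424).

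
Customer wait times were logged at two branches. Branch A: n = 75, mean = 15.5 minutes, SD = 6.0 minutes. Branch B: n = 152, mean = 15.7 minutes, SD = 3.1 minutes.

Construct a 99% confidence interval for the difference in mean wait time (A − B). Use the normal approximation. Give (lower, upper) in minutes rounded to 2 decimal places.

Standard errors of each mean: 6.0/√75 = 0.6928 and 3.1/√152 = 0.2514.
SE(x̄₁ − x̄₂) = √(0.6928² + 0.2514²) = 0.7370 for independent samples with unequal variances.
With z* = 2.576, the margin is 2.576 × 0.7370 = 1.8985.
x̄₁ − x̄₂ = 15.5 − 15.7 = -0.2000; the interval is -0.2000 ± 1.8985 = (-2.10, 1.70).

(-2.10, 1.70)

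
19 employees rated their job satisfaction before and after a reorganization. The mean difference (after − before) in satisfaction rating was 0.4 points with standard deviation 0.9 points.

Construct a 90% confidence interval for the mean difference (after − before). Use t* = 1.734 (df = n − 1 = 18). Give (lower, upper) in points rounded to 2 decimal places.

(0.04, 0.76)

This is a matched-pairs design, so SE = s_d/√n = 0.9/√19 = 0.2065.
Margin = 1.734 × 0.2065 = 0.3581; the interval is 0.4 ± 0.3581 = (0.04, 0.76).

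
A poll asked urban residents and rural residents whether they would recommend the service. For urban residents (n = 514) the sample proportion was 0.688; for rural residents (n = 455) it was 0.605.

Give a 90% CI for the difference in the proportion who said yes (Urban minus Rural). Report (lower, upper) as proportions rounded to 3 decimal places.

SE₁ = √(p̂₁(1−p̂₁)/n₁) = √(0.6880·0.3120/514) = 0.02044; SE₂ = √(0.6050·0.3950/455) = 0.02292.
Independent samples: SE of the difference = √(SE₁² + SE₂²) = √(0.0004177936 + 0.0005253264) = 0.03071.
z* for 90% confidence is 1.645, so the margin of error is 1.645 × 0.03071 = 0.05052.
Point estimate p̂₁ − p̂₂ = 0.6880 − 0.6050 = 0.0830.
0.0830 ± 0.05052 → (0.032, 0.134).

(0.032, 0.134)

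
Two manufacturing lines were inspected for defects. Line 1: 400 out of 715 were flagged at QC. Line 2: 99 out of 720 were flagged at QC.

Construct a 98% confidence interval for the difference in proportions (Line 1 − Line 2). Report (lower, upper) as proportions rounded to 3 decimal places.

(0.369, 0.474)

First, p̂₁ = 400/715 = 0.5594; p̂₂ = 99/720 = 0.1375.
The two standard errors are √(0.5594×0.4406/715) = 0.01857 and √(0.1375×0.8625/720) = 0.01283.
Because the samples are independent, SE_diff = √(0.01857² + 0.01283²) = 0.02257.
Using z* = 2.326 for 98%, ME = 2.326 × 0.02257 = 0.05250.
p̂₁ − p̂₂ = 0.4219; interval 0.4219 ± 0.05250 gives (0.369, 0.474).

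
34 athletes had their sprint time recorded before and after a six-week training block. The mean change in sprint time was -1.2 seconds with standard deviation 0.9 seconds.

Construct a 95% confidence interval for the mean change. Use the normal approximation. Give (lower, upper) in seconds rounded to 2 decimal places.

(-1.50, -0.90)

Paired design: SE = s_d/√n = 0.9/√34 = 0.1543.
z* = 1.960; margin of error = 1.960 × 0.1543 = 0.3024.
-1.2 ± 0.3024 → (-1.50, -0.90).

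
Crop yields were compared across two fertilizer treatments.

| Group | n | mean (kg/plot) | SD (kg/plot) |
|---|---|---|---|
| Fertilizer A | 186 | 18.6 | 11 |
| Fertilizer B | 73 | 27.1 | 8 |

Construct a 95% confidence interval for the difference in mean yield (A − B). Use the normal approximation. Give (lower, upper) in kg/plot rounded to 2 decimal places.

(-10.92, -6.08)

Standard errors of each mean: 11/√186 = 0.8066 and 8/√73 = 0.9363.
SE(x̄₁ − x̄₂) = √(0.8066² + 0.9363²) = 1.2358 for independent samples with unequal variances.
With z* = 1.960, the margin is 1.960 × 1.2358 = 2.4222.
x̄₁ − x̄₂ = 18.6 − 27.1 = -8.5000; the interval is -8.5000 ± 2.4222 = (-10.92, -6.08).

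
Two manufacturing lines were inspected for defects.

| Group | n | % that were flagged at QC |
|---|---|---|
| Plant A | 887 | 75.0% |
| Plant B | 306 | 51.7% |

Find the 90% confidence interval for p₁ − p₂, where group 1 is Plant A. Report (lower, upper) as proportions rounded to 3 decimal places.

(0.180, 0.286)

Each SE is √(p̂(1−p̂)/n): √(0.7500·0.2500/887) = 0.01454 and √(0.5170·0.4830/306) = 0.02857.
SE(p̂₁ − p̂₂) = √(SE₁² + SE₂²) = √(0.0002114116 + 0.0008162449) = 0.03206, since the two samples are independent.
At 90% confidence z* = 1.645; margin = 1.645 × 0.03206 = 0.05274.
The difference is 0.7500 − 0.5170 = 0.2330, so the interval is 0.2330 ± 0.05274 = (0.180, 0.286).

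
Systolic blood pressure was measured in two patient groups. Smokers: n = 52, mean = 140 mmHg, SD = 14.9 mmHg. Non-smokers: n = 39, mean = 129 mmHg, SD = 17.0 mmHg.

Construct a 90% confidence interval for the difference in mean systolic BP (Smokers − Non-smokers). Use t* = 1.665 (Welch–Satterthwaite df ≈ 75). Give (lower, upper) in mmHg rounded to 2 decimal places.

Per-group SEs: s₁/√n₁ = 14.9/√52 = 2.0663, s₂/√n₂ = 17.0/√39 = 2.7222.
Unpooled SE of the difference: √(4.26959569 + 7.41037284) = 3.4176.
Margin of error = t* · SE = 1.665 × 3.4176 = 5.6903.
x̄₁ − x̄₂ = 140 − 129 = 11.0000.
CI: 11.0000 ± 5.6903 = (5.31, 16.69).

(5.31, 16.69)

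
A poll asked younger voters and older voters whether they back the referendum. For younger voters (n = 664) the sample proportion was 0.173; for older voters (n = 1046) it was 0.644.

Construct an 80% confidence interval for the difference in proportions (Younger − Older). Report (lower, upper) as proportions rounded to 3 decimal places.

SE₁ = √(p̂₁(1−p̂₁)/n₁) = √(0.1730·0.8270/664) = 0.01468; SE₂ = √(0.6440·0.3560/1046) = 0.01480.
Independent samples: SE of the difference = √(SE₁² + SE₂²) = √(0.0002155024 + 0.00021904) = 0.02085.
z* for 80% confidence is 1.282, so the margin of error is 1.282 × 0.02085 = 0.02673.
Point estimate p̂₁ − p̂₂ = 0.1730 − 0.6440 = -0.4710.
-0.4710 ± 0.02673 → (-0.498, -0.444).

(-0.498, -0.444)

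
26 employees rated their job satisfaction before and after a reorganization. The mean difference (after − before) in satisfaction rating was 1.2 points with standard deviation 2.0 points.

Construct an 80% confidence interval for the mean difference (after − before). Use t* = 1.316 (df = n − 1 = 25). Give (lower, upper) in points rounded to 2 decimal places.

Paired design: SE = s_d/√n = 2.0/√26 = 0.3922.
t* = 1.316; margin of error = 1.316 × 0.3922 = 0.5161.
1.2 ± 0.5161 → (0.68, 1.72).

(0.68, 1.72)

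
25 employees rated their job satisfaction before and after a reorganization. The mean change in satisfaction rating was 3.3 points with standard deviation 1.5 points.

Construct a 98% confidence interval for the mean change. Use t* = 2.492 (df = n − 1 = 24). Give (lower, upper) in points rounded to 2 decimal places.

(2.55, 4.05)

Paired design: SE = s_d/√n = 1.5/√25 = 0.3000.
t* = 2.492; margin of error = 2.492 × 0.3000 = 0.7476.
3.3 ± 0.7476 → (2.55, 4.05).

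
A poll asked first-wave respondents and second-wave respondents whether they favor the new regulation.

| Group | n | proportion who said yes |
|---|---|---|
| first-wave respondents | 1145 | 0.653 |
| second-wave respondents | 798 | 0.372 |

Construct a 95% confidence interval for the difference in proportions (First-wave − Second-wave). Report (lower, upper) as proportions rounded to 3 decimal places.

(0.238, 0.324)

The two standard errors are √(0.6530×0.3470/1145) = 0.01407 and √(0.3720×0.6280/798) = 0.01711.
Because the samples are independent, SE_diff = √(0.01407² + 0.01711²) = 0.02215.
Using z* = 1.960 for 95%, ME = 1.960 × 0.02215 = 0.04341.
p̂₁ − p̂₂ = 0.2810; interval 0.2810 ± 0.04341 gives (0.238, 0.324).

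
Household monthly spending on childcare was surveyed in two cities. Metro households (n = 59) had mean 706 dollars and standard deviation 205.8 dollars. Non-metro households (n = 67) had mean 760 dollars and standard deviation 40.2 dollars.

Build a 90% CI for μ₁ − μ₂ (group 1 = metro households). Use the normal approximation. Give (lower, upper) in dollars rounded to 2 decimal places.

(-98.81, -9.19)

SE₁ = s₁/√n₁ = 205.8/√59 = 26.7929; SE₂ = 40.2/√67 = 4.9112.
Independent samples, unequal variances: SE_diff = √(SE₁² + SE₂²) = √(717.85949041 + 24.11988544) = 27.2393.
z* = 1.645, so margin of error = 1.645 × 27.2393 = 44.8086.
Difference in means = 706 − 760 = -54.0000.
-54.0000 ± 44.8086 → (-98.81, -9.19).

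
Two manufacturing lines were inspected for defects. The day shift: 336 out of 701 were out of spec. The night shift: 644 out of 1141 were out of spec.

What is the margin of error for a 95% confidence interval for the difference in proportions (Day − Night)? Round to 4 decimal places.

First, p̂₁ = 336/701 = 0.4793; p̂₂ = 644/1141 = 0.5644.
The two standard errors are √(0.4793×0.5207/701) = 0.01887 and √(0.5644×0.4356/1141) = 0.01468.
Because the samples are independent, SE_diff = √(0.01887² + 0.01468²) = 0.02391.
Using z* = 1.960 for 95%, ME = 1.960 × 0.02391 = 0.04686.

0.0469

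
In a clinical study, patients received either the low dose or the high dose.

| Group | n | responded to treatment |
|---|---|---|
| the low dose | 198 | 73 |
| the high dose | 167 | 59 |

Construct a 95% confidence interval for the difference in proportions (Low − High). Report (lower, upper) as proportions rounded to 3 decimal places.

Sample proportions: 73/198 = 0.3687, 59/167 = 0.3533.
Each SE is √(p̂(1−p̂)/n): √(0.3687·0.6313/198) = 0.03429 and √(0.3533·0.6467/167) = 0.03699.
SE(p̂₁ − p̂₂) = √(SE₁² + SE₂²) = √(0.0011758041 + 0.0013682601) = 0.05044, since the two samples are independent.
At 95% confidence z* = 1.960; margin = 1.960 × 0.05044 = 0.09886.
The difference is 0.3687 − 0.3533 = 0.0154, so the interval is 0.0154 ± 0.09886 = (-0.083, 0.114).

(-0.083, 0.114)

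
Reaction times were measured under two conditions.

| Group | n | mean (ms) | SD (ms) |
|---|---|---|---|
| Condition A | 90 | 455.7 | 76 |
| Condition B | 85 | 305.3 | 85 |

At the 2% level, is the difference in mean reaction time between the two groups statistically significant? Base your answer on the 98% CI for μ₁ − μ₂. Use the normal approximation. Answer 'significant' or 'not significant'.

Standard errors of each mean: 76/√90 = 8.0111 and 85/√85 = 9.2195.
SE(x̄₁ − x̄₂) = √(8.0111² + 9.2195²) = 12.2138 for independent samples with unequal variances.
With z* = 2.326, the margin is 2.326 × 12.2138 = 28.4093.
x̄₁ − x̄₂ = 455.7 − 305.3 = 150.4000; the interval is 150.4000 ± 28.4093 = (121.9907, 178.8093).
The interval (121.9907, 178.8093) does not contain 0, so the difference is significant.

significant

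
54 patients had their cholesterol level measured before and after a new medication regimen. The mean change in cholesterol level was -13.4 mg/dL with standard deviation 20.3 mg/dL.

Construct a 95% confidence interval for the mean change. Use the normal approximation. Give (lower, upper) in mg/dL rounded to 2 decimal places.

(-18.81, -7.99)

This is a matched-pairs design, so SE = s_d/√n = 20.3/√54 = 2.7625.
Margin = 1.960 × 2.7625 = 5.4145; the interval is -13.4 ± 5.4145 = (-18.81, -7.99).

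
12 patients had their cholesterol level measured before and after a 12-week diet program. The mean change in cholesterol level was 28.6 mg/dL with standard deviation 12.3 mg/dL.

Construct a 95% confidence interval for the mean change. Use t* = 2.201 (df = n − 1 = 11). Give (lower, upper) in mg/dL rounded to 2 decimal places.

(20.78, 36.42)

Paired design: SE = s_d/√n = 12.3/√12 = 3.5507.
t* = 2.201; margin of error = 2.201 × 3.5507 = 7.8151.
28.6 ± 7.8151 → (20.78, 36.42).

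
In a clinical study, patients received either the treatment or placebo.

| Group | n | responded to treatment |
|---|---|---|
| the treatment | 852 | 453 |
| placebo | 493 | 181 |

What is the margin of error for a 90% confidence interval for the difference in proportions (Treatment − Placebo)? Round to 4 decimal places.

0.0455

Sample proportions: 453/852 = 0.5317, 181/493 = 0.3671.
Each SE is √(p̂(1−p̂)/n): √(0.5317·0.4683/852) = 0.01710 and √(0.3671·0.6329/493) = 0.02171.
SE(p̂₁ − p̂₂) = √(SE₁² + SE₂²) = √(0.00029241 + 0.0004713241) = 0.02764, since the two samples are independent.
At 90% confidence z* = 1.645; margin = 1.645 × 0.02764 = 0.04547.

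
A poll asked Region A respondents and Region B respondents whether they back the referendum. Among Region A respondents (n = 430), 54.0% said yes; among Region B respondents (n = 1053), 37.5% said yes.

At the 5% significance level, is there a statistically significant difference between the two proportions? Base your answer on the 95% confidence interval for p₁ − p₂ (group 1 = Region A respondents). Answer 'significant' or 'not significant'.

significant

The two standard errors are √(0.5400×0.4600/430) = 0.02403 and √(0.3750×0.6250/1053) = 0.01492.
Because the samples are independent, SE_diff = √(0.02403² + 0.01492²) = 0.02829.
Using z* = 1.960 for 95%, ME = 1.960 × 0.02829 = 0.05545.
p̂₁ − p̂₂ = 0.1650; interval 0.1650 ± 0.05545 gives (0.10955, 0.22045).
The interval (0.10955, 0.22045) does not contain 0, so the difference is significant.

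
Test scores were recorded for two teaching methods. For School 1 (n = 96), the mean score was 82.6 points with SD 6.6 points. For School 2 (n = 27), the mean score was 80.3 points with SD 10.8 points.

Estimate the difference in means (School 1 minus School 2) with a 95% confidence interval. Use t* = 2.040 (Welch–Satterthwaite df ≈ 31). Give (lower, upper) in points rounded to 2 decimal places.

Standard errors of each mean: 6.6/√96 = 0.6736 and 10.8/√27 = 2.0785.
SE(x̄₁ − x̄₂) = √(0.6736² + 2.0785²) = 2.1849 for independent samples with unequal variances.
With t* = 2.040, the margin is 2.040 × 2.1849 = 4.4572.
x̄₁ − x̄₂ = 82.6 − 80.3 = 2.3000; the interval is 2.3000 ± 4.4572 = (-2.16, 6.76).

(-2.16, 6.76)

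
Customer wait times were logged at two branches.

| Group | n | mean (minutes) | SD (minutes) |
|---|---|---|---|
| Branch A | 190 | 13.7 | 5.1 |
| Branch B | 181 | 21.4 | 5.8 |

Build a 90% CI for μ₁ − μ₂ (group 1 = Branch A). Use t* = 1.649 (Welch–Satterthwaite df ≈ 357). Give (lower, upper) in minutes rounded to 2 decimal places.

(-8.64, -6.76)

SE₁ = s₁/√n₁ = 5.1/√190 = 0.3700; SE₂ = 5.8/√181 = 0.4311.
Independent samples, unequal variances: SE_diff = √(SE₁² + SE₂²) = √(0.1369 + 0.18584721) = 0.5681.
t* = 1.649, so margin of error = 1.649 × 0.5681 = 0.9368.
Difference in means = 13.7 − 21.4 = -7.7000.
-7.7000 ± 0.9368 → (-8.64, -6.76).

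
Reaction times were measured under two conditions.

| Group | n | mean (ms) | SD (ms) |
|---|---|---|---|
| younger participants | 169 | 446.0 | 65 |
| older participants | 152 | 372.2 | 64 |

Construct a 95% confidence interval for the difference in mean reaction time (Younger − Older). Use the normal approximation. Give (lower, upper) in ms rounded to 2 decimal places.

Per-group SEs: s₁/√n₁ = 65/√169 = 5.0000, s₂/√n₂ = 64/√152 = 5.1911.
Unpooled SE of the difference: √(25.0 + 26.94751921) = 7.2075.
Margin of error = z* · SE = 1.960 × 7.2075 = 14.1267.
x̄₁ − x̄₂ = 446.0 − 372.2 = 73.8000.
CI: 73.8000 ± 14.1267 = (59.67, 87.93).

(59.67, 87.93)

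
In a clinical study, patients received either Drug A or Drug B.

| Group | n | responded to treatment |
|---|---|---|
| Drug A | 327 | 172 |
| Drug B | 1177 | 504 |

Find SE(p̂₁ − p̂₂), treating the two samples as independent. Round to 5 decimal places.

p̂₁ = 172/327 = 0.5260 and p̂₂ = 504/1177 = 0.4282.
SE₁ = √(p̂₁(1−p̂₁)/n₁) = √(0.5260·0.4740/327) = 0.02761; SE₂ = √(0.4282·0.5718/1177) = 0.01442.
Independent samples: SE of the difference = √(SE₁² + SE₂²) = √(0.0007623121 + 0.0002079364) = 0.03115.

0.03115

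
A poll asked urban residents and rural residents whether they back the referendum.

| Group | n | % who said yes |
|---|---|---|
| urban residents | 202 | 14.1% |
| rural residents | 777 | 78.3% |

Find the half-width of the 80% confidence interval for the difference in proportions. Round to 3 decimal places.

0.037

The two standard errors are √(0.1410×0.8590/202) = 0.02449 and √(0.7830×0.2170/777) = 0.01479.
Because the samples are independent, SE_diff = √(0.02449² + 0.01479²) = 0.02861.
Using z* = 1.282 for 80%, ME = 1.282 × 0.02861 = 0.03668.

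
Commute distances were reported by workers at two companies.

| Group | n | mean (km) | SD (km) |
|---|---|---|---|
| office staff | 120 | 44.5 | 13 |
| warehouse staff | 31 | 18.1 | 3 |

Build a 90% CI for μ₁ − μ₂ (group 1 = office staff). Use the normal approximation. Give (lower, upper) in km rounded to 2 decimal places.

Per-group SEs: s₁/√n₁ = 13/√120 = 1.1867, s₂/√n₂ = 3/√31 = 0.5388.
Unpooled SE of the difference: √(1.40825689 + 0.29030544) = 1.3033.
Margin of error = z* · SE = 1.645 × 1.3033 = 2.1439.
x̄₁ − x̄₂ = 44.5 − 18.1 = 26.4000.
CI: 26.4000 ± 2.1439 = (24.26, 28.54).

(24.26, 28.54)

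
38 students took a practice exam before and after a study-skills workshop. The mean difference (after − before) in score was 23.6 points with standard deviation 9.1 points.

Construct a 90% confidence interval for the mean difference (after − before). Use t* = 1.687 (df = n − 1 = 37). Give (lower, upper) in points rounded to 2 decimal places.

This is a matched-pairs design, so SE = s_d/√n = 9.1/√38 = 1.4762.
Margin = 1.687 × 1.4762 = 2.4903; the interval is 23.6 ± 2.4903 = (21.11, 26.09).

(21.11, 26.09)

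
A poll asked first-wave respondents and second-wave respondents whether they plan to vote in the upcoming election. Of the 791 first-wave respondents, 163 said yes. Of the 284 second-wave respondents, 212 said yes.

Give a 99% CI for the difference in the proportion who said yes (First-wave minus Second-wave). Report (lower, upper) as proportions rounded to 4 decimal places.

p̂₁ = 163/791 = 0.2061 and p̂₂ = 212/284 = 0.7465.
SE₁ = √(p̂₁(1−p̂₁)/n₁) = √(0.2061·0.7939/791) = 0.01438; SE₂ = √(0.7465·0.2535/284) = 0.02581.
Independent samples: SE of the difference = √(SE₁² + SE₂²) = √(0.0002067844 + 0.0006661561) = 0.02955.
z* for 99% confidence is 2.576, so the margin of error is 2.576 × 0.02955 = 0.07612.
Point estimate p̂₁ − p̂₂ = 0.2061 − 0.7465 = -0.5404.
-0.5404 ± 0.07612 → (-0.6165, -0.4643).

(-0.6165, -0.4643)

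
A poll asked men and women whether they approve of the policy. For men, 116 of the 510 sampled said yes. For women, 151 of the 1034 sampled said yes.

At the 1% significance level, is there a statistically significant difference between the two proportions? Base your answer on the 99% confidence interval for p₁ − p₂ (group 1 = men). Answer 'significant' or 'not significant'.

significant

p̂₁ = 116/510 = 0.2275 and p̂₂ = 151/1034 = 0.1460.
SE₁ = √(p̂₁(1−p̂₁)/n₁) = √(0.2275·0.7725/510) = 0.01856; SE₂ = √(0.1460·0.8540/1034) = 0.01098.
Independent samples: SE of the difference = √(SE₁² + SE₂²) = √(0.0003444736 + 0.0001205604) = 0.02156.
z* for 99% confidence is 2.576, so the margin of error is 2.576 × 0.02156 = 0.05554.
Point estimate p̂₁ − p̂₂ = 0.2275 − 0.1460 = 0.0815.
0.0815 ± 0.05554 → (0.02596, 0.13704).
The interval (0.02596, 0.13704) does not contain 0, so the difference is significant.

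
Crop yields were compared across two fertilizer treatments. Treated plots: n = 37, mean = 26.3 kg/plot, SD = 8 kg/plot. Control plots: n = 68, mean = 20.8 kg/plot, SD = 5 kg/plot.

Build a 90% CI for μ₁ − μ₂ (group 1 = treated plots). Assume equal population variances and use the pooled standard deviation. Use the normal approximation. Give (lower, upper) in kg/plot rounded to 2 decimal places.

s_p = √[((n₁−1)s₁² + (n₂−1)s₂²)/(n₁+n₂−2)] = √[(36·8² + 67·5²)/103] = 6.2154.
SE = 6.2154·√(1/37 + 1/68) = 1.2697.
With z* = 1.645, margin = 1.645 × 1.2697 = 2.0887.
x̄₁ − x̄₂ = 26.3 − 20.8 = 5.5000; interval 5.5000 ± 2.0887 = (3.41, 7.59).

(3.41, 7.59)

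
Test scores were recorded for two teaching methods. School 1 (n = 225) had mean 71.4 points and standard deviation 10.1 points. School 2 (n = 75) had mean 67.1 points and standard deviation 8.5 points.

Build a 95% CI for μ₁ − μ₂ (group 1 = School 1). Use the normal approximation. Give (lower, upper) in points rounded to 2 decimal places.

Per-group SEs: s₁/√n₁ = 10.1/√225 = 0.6733, s₂/√n₂ = 8.5/√75 = 0.9815.
Unpooled SE of the difference: √(0.45333289 + 0.96334225) = 1.1902.
Margin of error = z* · SE = 1.960 × 1.1902 = 2.3328.
x̄₁ − x̄₂ = 71.4 − 67.1 = 4.3000.
CI: 4.3000 ± 2.3328 = (1.97, 6.63).

(1.97, 6.63)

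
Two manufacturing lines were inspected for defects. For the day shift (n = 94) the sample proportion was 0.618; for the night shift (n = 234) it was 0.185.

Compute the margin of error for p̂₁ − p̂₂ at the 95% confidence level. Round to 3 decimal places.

0.110

SE₁ = √(p̂₁(1−p̂₁)/n₁) = √(0.6180·0.3820/94) = 0.05011; SE₂ = √(0.1850·0.8150/234) = 0.02538.
Independent samples: SE of the difference = √(SE₁² + SE₂²) = √(0.0025110121 + 0.0006441444) = 0.05617.
z* for 95% confidence is 1.960, so the margin of error is 1.960 × 0.05617 = 0.11009.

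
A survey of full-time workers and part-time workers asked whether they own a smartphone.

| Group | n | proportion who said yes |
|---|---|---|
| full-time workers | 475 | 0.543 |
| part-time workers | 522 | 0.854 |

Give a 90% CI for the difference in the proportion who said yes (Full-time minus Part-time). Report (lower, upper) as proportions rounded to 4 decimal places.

(-0.3564, -0.2656)

SE₁ = √(p̂₁(1−p̂₁)/n₁) = √(0.5430·0.4570/475) = 0.02286; SE₂ = √(0.8540·0.1460/522) = 0.01546.
Independent samples: SE of the difference = √(SE₁² + SE₂²) = √(0.0005225796 + 0.0002390116) = 0.02760.
z* for 90% confidence is 1.645, so the margin of error is 1.645 × 0.02760 = 0.04540.
Point estimate p̂₁ − p̂₂ = 0.5430 − 0.8540 = -0.3110.
-0.3110 ± 0.04540 → (-0.3564, -0.2656).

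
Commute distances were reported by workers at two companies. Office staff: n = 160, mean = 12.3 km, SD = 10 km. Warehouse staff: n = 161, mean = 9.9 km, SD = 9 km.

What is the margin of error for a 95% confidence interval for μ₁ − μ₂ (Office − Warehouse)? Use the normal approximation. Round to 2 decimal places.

SE₁ = s₁/√n₁ = 10/√160 = 0.7906; SE₂ = 9/√161 = 0.7093.
Independent samples, unequal variances: SE_diff = √(SE₁² + SE₂²) = √(0.62504836 + 0.50310649) = 1.0621.
z* = 1.960, so margin of error = 1.960 × 1.0621 = 2.0817.

2.08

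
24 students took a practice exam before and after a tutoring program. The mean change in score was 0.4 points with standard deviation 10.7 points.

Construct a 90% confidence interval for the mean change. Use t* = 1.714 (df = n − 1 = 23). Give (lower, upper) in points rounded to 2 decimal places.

This is a matched-pairs design, so SE = s_d/√n = 10.7/√24 = 2.1841.
Margin = 1.714 × 2.1841 = 3.7435; the interval is 0.4 ± 3.7435 = (-3.34, 4.14).

(-3.34, 4.14)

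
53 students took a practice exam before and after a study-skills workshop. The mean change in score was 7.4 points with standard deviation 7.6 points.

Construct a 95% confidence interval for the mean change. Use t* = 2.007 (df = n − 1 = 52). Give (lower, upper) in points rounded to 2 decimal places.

(5.30, 9.50)

This is a matched-pairs design, so SE = s_d/√n = 7.6/√53 = 1.0439.
Margin = 2.007 × 1.0439 = 2.0951; the interval is 7.4 ± 2.0951 = (5.30, 9.50).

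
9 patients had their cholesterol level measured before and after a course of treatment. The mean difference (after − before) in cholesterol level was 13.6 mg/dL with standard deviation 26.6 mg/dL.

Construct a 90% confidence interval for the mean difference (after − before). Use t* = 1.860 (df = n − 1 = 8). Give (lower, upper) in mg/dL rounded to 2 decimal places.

Paired design: SE = s_d/√n = 26.6/√9 = 8.8667.
t* = 1.860; margin of error = 1.860 × 8.8667 = 16.4921.
13.6 ± 16.4921 → (-2.89, 30.09).

(-2.89, 30.09)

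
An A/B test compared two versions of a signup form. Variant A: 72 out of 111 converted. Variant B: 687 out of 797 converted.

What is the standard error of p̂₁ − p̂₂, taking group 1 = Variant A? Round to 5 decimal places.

p̂₁ = 72/111 = 0.6486 and p̂₂ = 687/797 = 0.8620.
SE₁ = √(p̂₁(1−p̂₁)/n₁) = √(0.6486·0.3514/111) = 0.04531; SE₂ = √(0.8620·0.1380/797) = 0.01222.
Independent samples: SE of the difference = √(SE₁² + SE₂²) = √(0.0020529961 + 0.0001493284) = 0.04693.

0.04693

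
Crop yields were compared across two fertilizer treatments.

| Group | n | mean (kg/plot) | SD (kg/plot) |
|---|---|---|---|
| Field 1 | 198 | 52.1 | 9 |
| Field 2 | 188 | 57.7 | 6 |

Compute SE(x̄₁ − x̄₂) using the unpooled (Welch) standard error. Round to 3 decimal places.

0.775

Standard errors of each mean: 9/√198 = 0.6396 and 6/√188 = 0.4376.
SE(x̄₁ − x̄₂) = √(0.6396² + 0.4376²) = 0.7750 for independent samples with unequal variances.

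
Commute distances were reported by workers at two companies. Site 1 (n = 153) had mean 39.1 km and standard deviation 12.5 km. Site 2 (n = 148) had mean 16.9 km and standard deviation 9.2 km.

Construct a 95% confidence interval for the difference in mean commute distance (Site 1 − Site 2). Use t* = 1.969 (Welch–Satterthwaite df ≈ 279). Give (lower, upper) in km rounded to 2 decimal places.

(19.71, 24.69)

Per-group SEs: s₁/√n₁ = 12.5/√153 = 1.0106, s₂/√n₂ = 9.2/√148 = 0.7562.
Unpooled SE of the difference: √(1.02131236 + 0.57183844) = 1.2622.
Margin of error = t* · SE = 1.969 × 1.2622 = 2.4853.
x̄₁ − x̄₂ = 39.1 − 16.9 = 22.2000.
CI: 22.2000 ± 2.4853 = (19.71, 24.69).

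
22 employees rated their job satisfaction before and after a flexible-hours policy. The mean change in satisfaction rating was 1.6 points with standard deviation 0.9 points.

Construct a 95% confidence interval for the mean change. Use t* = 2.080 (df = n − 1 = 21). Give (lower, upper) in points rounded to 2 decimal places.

Paired design: SE = s_d/√n = 0.9/√22 = 0.1919.
t* = 2.080; margin of error = 2.080 × 0.1919 = 0.3992.
1.6 ± 0.3992 → (1.20, 2.00).

(1.20, 2.00)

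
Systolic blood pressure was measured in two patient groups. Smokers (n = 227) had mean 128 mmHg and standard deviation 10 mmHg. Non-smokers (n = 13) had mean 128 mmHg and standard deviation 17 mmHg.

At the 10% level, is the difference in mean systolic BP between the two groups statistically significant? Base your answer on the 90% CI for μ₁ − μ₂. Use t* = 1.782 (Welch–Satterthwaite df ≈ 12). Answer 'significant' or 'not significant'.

SE₁ = s₁/√n₁ = 10/√227 = 0.6637; SE₂ = 17/√13 = 4.7150.
Independent samples, unequal variances: SE_diff = √(SE₁² + SE₂²) = √(0.44049769 + 22.231225) = 4.7615.
t* = 1.782, so margin of error = 1.782 × 4.7615 = 8.4850.
Difference in means = 128 − 128 = 0.0000.
0.0000 ± 8.4850 → (-8.4850, 8.4850).
The interval (-8.4850, 8.4850) contains 0, so the difference is not significant.

not significant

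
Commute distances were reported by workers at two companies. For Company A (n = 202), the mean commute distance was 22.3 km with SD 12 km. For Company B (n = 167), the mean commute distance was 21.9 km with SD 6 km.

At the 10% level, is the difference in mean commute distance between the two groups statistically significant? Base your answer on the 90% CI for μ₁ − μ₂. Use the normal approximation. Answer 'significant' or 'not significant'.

Standard errors of each mean: 12/√202 = 0.8443 and 6/√167 = 0.4643.
SE(x̄₁ − x̄₂) = √(0.8443² + 0.4643²) = 0.9635 for independent samples with unequal variances.
With z* = 1.645, the margin is 1.645 × 0.9635 = 1.5850.
x̄₁ − x̄₂ = 22.3 − 21.9 = 0.4000; the interval is 0.4000 ± 1.5850 = (-1.1850, 1.9850).
The interval (-1.1850, 1.9850) contains 0, so the difference is not significant.

not significant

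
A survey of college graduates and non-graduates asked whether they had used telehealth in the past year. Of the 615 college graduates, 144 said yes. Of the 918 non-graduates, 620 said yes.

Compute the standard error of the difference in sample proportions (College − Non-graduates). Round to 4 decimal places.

p̂₁ = 144/615 = 0.2341 and p̂₂ = 620/918 = 0.6754.
SE₁ = √(p̂₁(1−p̂₁)/n₁) = √(0.2341·0.7659/615) = 0.01707; SE₂ = √(0.6754·0.3246/918) = 0.01545.
Independent samples: SE of the difference = √(SE₁² + SE₂²) = √(0.0002913849 + 0.0002387025) = 0.02302.

0.0230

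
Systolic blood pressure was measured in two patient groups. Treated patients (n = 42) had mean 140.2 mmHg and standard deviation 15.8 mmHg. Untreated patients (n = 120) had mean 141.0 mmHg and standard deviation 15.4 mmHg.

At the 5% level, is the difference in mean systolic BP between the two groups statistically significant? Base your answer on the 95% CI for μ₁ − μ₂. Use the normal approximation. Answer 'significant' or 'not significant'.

not significant

Standard errors of each mean: 15.8/√42 = 2.4380 and 15.4/√120 = 1.4058.
SE(x̄₁ − x̄₂) = √(2.4380² + 1.4058²) = 2.8143 for independent samples with unequal variances.
With z* = 1.960, the margin is 1.960 × 2.8143 = 5.5160.
x̄₁ − x̄₂ = 140.2 − 141.0 = -0.8000; the interval is -0.8000 ± 5.5160 = (-6.3160, 4.7160).
The interval (-6.3160, 4.7160) contains 0, so the difference is not significant.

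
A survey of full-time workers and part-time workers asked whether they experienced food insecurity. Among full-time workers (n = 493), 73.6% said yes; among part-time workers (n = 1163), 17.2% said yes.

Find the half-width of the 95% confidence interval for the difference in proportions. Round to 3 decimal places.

0.045

Each SE is √(p̂(1−p̂)/n): √(0.7360·0.2640/493) = 0.01985 and √(0.1720·0.8280/1163) = 0.01107.
SE(p̂₁ − p̂₂) = √(SE₁² + SE₂²) = √(0.0003940225 + 0.0001225449) = 0.02273, since the two samples are independent.
At 95% confidence z* = 1.960; margin = 1.960 × 0.02273 = 0.04455.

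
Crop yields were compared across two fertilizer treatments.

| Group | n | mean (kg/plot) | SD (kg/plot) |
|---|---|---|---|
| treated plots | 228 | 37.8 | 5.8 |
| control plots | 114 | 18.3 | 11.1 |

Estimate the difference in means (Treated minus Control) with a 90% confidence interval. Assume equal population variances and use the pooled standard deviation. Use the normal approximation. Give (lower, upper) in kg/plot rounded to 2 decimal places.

(18.00, 21.00)

Pooled variance s_p² = [227·5.8² + 113·11.1²] / (228+114−2) = 63.4089, so s_p = 7.9630.
SE_diff = s_p·√(1/n₁ + 1/n₂) = 7.9630·√(1/228 + 1/114) = 0.9134.
z* = 1.645; margin = 1.645 × 0.9134 = 1.5025.
Difference = 37.8 − 18.3 = 19.5000.
19.5000 ± 1.5025 → (18.00, 21.00).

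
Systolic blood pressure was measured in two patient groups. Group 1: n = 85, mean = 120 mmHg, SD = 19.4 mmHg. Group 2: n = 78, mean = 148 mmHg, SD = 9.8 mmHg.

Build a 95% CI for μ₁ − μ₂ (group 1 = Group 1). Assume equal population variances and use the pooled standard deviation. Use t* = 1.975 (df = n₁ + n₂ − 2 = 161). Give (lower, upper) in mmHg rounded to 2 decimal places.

(-32.82, -23.18)

Pooled variance s_p² = [84·19.4² + 77·9.8²] / (85+78−2) = 242.2939, so s_p = 15.5658.
SE_diff = s_p·√(1/n₁ + 1/n₂) = 15.5658·√(1/85 + 1/78) = 2.4407.
t* = 1.975; margin = 1.975 × 2.4407 = 4.8204.
Difference = 120 − 148 = -28.0000.
-28.0000 ± 4.8204 → (-32.82, -23.18).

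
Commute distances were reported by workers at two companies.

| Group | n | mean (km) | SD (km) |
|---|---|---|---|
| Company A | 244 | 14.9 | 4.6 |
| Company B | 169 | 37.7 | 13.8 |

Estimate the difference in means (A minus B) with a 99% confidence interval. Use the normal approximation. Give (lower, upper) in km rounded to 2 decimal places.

Standard errors of each mean: 4.6/√244 = 0.2945 and 13.8/√169 = 1.0615.
SE(x̄₁ − x̄₂) = √(0.2945² + 1.0615²) = 1.1016 for independent samples with unequal variances.
With z* = 2.576, the margin is 2.576 × 1.1016 = 2.8377.
x̄₁ − x̄₂ = 14.9 − 37.7 = -22.8000; the interval is -22.8000 ± 2.8377 = (-25.64, -19.96).

(-25.64, -19.96)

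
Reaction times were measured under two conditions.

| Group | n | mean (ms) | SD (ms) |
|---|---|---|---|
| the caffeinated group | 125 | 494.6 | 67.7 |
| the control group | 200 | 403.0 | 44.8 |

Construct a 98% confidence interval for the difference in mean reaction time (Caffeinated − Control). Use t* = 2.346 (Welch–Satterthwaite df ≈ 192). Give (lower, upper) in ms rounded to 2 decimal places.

(75.57, 107.63)

SE₁ = s₁/√n₁ = 67.7/√125 = 6.0553; SE₂ = 44.8/√200 = 3.1678.
Independent samples, unequal variances: SE_diff = √(SE₁² + SE₂²) = √(36.66665809 + 10.03495684) = 6.8339.
t* = 2.346, so margin of error = 2.346 × 6.8339 = 16.0323.
Difference in means = 494.6 − 403.0 = 91.6000.
91.6000 ± 16.0323 → (75.57, 107.63).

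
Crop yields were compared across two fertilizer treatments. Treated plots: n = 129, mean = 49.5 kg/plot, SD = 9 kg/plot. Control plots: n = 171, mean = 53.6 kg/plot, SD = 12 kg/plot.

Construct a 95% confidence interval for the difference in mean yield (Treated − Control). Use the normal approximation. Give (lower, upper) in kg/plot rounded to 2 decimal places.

Standard errors of each mean: 9/√129 = 0.7924 and 12/√171 = 0.9177.
SE(x̄₁ − x̄₂) = √(0.7924² + 0.9177²) = 1.2125 for independent samples with unequal variances.
With z* = 1.960, the margin is 1.960 × 1.2125 = 2.3765.
x̄₁ − x̄₂ = 49.5 − 53.6 = -4.1000; the interval is -4.1000 ± 2.3765 = (-6.48, -1.72).

(-6.48, -1.72)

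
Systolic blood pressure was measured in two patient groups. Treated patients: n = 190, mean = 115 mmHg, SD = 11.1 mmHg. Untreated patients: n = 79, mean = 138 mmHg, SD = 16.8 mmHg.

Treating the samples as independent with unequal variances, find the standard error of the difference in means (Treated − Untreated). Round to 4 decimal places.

Standard errors of each mean: 11.1/√190 = 0.8053 and 16.8/√79 = 1.8901.
SE(x̄₁ − x̄₂) = √(0.8053² + 1.8901²) = 2.0545 for independent samples with unequal variances.

2.0545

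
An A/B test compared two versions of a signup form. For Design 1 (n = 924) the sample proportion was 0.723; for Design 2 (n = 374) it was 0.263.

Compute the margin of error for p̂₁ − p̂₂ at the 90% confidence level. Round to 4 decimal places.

0.0446

The two standard errors are √(0.7230×0.2770/924) = 0.01472 and √(0.2630×0.7370/374) = 0.02277.
Because the samples are independent, SE_diff = √(0.01472² + 0.02277²) = 0.02711.
Using z* = 1.645 for 90%, ME = 1.645 × 0.02711 = 0.04460.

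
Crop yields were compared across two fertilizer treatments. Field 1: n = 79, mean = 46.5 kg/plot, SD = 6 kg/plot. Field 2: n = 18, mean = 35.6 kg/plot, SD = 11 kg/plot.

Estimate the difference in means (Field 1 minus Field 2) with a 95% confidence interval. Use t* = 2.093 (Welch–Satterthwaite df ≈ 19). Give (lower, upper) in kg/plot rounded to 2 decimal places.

(5.29, 16.51)

SE₁ = s₁/√n₁ = 6/√79 = 0.6751; SE₂ = 11/√18 = 2.5927.
Independent samples, unequal variances: SE_diff = √(SE₁² + SE₂²) = √(0.45576001 + 6.72209329) = 2.6792.
t* = 2.093, so margin of error = 2.093 × 2.6792 = 5.6076.
Difference in means = 46.5 − 35.6 = 10.9000.
10.9000 ± 5.6076 → (5.29, 16.51).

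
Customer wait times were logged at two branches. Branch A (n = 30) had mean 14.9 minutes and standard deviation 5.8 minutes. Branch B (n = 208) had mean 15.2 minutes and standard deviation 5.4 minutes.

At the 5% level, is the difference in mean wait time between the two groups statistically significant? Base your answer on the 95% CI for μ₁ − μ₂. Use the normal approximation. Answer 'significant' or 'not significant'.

not significant

SE₁ = s₁/√n₁ = 5.8/√30 = 1.0589; SE₂ = 5.4/√208 = 0.3744.
Independent samples, unequal variances: SE_diff = √(SE₁² + SE₂²) = √(1.12126921 + 0.14017536) = 1.1231.
z* = 1.960, so margin of error = 1.960 × 1.1231 = 2.2013.
Difference in means = 14.9 − 15.2 = -0.3000.
-0.3000 ± 2.2013 → (-2.5013, 1.9013).
The interval (-2.5013, 1.9013) contains 0, so the difference is not significant.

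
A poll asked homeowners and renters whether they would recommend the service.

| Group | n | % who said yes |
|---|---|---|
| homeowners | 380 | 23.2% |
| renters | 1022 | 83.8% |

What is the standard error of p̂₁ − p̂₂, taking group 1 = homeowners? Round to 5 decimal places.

SE₁ = √(p̂₁(1−p̂₁)/n₁) = √(0.2320·0.7680/380) = 0.02165; SE₂ = √(0.8380·0.1620/1022) = 0.01153.
Independent samples: SE of the difference = √(SE₁² + SE₂²) = √(0.0004687225 + 0.0001329409) = 0.02453.

0.02453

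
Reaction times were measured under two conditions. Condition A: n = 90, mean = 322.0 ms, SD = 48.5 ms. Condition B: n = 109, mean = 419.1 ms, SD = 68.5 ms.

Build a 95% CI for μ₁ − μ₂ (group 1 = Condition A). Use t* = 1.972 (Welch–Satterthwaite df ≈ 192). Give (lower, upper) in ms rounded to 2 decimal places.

(-113.50, -80.70)

SE₁ = s₁/√n₁ = 48.5/√90 = 5.1123; SE₂ = 68.5/√109 = 6.5611.
Independent samples, unequal variances: SE_diff = √(SE₁² + SE₂²) = √(26.13561129 + 43.04803321) = 8.3177.
t* = 1.972, so margin of error = 1.972 × 8.3177 = 16.4025.
Difference in means = 322.0 − 419.1 = -97.1000.
-97.1000 ± 16.4025 → (-113.50, -80.70).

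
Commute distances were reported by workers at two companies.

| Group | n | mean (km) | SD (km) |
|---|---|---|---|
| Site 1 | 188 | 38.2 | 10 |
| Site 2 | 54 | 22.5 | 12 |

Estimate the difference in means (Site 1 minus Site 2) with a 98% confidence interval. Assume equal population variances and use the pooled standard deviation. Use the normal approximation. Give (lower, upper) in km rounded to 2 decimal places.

s_p = √[((n₁−1)s₁² + (n₂−1)s₂²)/(n₁+n₂−2)] = √[(187·10² + 53·12²)/240] = 10.4746.
SE = 10.4746·√(1/188 + 1/54) = 1.6172.
With z* = 2.326, margin = 2.326 × 1.6172 = 3.7616.
x̄₁ − x̄₂ = 38.2 − 22.5 = 15.7000; interval 15.7000 ± 3.7616 = (11.94, 19.46).

(11.94, 19.46)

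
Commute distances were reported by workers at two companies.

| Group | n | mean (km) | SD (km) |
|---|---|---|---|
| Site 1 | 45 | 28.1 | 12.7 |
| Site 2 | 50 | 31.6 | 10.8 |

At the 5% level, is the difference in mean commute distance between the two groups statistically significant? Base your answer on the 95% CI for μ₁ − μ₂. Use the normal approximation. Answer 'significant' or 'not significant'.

not significant

Per-group SEs: s₁/√n₁ = 12.7/√45 = 1.8932, s₂/√n₂ = 10.8/√50 = 1.5274.
Unpooled SE of the difference: √(3.58420624 + 2.33295076) = 2.4325.
Margin of error = z* · SE = 1.960 × 2.4325 = 4.7677.
x̄₁ − x̄₂ = 28.1 − 31.6 = -3.5000.
CI: -3.5000 ± 4.7677 = (-8.2677, 1.2677).
The interval (-8.2677, 1.2677) contains 0, so the difference is not significant.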